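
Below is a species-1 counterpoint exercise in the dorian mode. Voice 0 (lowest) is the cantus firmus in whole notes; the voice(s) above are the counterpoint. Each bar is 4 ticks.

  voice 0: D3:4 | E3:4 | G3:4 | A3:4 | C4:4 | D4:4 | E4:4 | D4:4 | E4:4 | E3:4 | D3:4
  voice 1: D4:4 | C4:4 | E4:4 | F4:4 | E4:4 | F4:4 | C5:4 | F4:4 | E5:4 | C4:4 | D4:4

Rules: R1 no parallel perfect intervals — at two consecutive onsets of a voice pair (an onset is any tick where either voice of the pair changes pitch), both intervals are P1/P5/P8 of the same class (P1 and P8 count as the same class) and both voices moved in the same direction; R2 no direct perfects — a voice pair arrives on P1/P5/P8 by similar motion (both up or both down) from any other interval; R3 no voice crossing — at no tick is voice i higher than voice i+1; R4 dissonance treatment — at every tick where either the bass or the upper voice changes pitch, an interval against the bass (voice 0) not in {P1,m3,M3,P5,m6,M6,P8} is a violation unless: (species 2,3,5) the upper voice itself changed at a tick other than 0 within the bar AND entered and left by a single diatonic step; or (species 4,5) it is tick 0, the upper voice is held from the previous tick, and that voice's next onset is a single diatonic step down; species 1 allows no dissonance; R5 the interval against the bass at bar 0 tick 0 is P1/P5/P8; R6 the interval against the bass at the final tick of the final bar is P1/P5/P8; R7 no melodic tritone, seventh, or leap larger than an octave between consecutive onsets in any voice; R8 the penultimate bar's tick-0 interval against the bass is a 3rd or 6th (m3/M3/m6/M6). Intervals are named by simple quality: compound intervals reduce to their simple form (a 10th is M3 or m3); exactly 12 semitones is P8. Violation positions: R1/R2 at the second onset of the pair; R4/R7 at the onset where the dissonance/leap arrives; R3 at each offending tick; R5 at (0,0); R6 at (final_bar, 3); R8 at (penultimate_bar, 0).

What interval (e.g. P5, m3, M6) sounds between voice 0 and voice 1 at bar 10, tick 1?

P8

voice 0=D3 voice 1=D4 -> P8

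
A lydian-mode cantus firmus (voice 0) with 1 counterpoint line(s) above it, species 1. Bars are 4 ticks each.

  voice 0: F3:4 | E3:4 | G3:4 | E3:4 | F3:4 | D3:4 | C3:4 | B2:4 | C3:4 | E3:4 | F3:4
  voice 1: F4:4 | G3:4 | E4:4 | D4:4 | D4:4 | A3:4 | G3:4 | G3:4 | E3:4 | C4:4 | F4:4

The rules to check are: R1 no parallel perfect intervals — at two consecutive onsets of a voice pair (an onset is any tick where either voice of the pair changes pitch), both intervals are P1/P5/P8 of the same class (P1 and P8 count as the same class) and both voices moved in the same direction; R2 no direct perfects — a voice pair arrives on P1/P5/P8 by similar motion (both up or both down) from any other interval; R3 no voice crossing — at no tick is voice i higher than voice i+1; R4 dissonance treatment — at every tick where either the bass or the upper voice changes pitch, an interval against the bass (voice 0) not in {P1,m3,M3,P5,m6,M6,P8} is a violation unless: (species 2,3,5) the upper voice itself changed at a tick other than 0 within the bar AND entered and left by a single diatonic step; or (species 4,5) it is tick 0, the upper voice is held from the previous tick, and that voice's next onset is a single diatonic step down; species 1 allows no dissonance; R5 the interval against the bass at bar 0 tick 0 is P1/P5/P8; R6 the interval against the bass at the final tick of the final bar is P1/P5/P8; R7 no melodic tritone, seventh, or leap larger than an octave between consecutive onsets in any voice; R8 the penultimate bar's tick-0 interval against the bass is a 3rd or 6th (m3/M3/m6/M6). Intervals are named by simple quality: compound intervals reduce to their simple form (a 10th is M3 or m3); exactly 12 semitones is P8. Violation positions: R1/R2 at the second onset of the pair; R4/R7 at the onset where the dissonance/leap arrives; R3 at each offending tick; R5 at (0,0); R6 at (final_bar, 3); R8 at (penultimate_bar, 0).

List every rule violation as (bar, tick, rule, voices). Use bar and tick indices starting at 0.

bar 0: v0=F3 v1=F4 downbeat P8
bar 1: v0=E3 v1=G3 downbeat m3
bar 2: v0=G3 v1=E4 downbeat M6
bar 3: v0=E3 v1=D4 downbeat m7
bar 4: v0=F3 v1=D4 downbeat M6
bar 5: v0=D3 v1=A3 downbeat P5
bar 6: v0=C3 v1=G3 downbeat P5
bar 7: v0=B2 v1=G3 downbeat m6
bar 8: v0=C3 v1=E3 downbeat M3
bar 9: v0=E3 v1=C4 downbeat m6
bar 10: v0=F3 v1=F4 downbeat P8
  -> R7 @ bar 1 tick 0 v(1,): F4->G3 leap 10st
  -> R4 @ bar 3 tick 0 v(0, 1): E3/D4 m7 untreated
  -> R2 @ bar 5 tick 0 v(0, 1): F3/D4 M6 -> D3/A3 P5 similar
  -> R1 @ bar 6 tick 0 v(0, 1): D3/A3 P5 -> C3/G3 P5 similar
  -> R2 @ bar 10 tick 0 v(0, 1): E3/C4 m6 -> F3/F4 P8 similar

(1, 0, R7, (1,))
(3, 0, R4, (0, 1))
(5, 0, R2, (0, 1))
(6, 0, R1, (0, 1))
(10, 0, R2, (0, 1))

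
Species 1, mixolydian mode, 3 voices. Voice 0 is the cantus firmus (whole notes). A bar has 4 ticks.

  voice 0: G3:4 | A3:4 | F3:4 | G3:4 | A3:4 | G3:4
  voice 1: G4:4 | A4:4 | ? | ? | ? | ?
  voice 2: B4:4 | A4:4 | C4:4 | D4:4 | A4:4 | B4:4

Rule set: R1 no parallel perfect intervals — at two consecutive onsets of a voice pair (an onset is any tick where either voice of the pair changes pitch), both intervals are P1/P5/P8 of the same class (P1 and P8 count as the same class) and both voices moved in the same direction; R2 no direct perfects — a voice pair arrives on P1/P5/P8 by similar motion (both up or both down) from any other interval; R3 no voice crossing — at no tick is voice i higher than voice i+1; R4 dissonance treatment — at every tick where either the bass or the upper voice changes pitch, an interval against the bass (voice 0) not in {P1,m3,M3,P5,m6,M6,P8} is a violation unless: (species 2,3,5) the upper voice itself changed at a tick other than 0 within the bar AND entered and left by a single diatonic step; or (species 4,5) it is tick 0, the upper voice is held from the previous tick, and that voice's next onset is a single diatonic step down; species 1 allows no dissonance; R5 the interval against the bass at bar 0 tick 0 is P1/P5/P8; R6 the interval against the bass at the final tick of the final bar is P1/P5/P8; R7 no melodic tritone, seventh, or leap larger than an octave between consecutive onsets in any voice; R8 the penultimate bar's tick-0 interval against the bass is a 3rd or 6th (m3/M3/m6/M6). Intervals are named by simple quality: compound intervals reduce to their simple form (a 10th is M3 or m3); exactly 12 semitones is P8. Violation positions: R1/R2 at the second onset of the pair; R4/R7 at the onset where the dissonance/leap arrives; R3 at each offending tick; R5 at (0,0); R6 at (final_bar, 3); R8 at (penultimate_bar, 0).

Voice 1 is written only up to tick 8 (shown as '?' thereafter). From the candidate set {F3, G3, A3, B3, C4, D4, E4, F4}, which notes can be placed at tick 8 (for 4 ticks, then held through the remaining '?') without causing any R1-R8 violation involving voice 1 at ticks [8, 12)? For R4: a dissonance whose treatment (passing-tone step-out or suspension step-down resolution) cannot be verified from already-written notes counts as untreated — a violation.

{A3}

F3: violates R1,R2,R7
G3: violates R4,R7
A3: legal
B3: violates R4,R7
C4: violates R1,R2
D4: violates R3
E4: violates R3,R4
F4: violates R1,R3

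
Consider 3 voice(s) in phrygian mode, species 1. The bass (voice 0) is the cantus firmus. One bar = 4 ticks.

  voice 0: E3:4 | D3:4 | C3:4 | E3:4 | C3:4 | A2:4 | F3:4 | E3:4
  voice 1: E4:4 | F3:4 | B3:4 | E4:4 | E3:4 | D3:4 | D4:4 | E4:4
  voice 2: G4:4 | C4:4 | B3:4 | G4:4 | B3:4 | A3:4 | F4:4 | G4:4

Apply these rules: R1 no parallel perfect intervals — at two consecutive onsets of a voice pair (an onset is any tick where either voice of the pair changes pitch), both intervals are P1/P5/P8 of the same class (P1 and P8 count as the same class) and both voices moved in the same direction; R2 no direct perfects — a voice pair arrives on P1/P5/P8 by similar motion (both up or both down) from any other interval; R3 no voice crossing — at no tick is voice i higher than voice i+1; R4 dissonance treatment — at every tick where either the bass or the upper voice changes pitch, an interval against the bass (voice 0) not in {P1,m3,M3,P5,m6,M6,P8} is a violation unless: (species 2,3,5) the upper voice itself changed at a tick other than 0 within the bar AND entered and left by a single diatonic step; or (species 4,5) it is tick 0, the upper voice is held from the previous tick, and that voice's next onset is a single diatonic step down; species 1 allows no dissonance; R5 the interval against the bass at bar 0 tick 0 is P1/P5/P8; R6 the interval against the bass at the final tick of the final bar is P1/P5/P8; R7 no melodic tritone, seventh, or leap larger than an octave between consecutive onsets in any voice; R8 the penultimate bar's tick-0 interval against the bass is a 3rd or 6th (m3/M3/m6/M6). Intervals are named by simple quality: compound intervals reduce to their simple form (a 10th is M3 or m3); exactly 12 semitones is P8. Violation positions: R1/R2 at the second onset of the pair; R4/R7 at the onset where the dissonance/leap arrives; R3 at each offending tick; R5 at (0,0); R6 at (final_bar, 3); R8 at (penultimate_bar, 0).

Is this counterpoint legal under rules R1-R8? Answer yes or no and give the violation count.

No (16 violations)

bar 0: v0=E3 v1=E4 v2=G4 (m3)
bar 1: v0=D3 v1=F3 v2=C4 (m7)
bar 2: v0=C3 v1=B3 v2=B3 (M7)
bar 3: v0=E3 v1=E4 v2=G4 (m3)
bar 4: v0=C3 v1=E3 v2=B3 (M7)
bar 5: v0=A2 v1=D3 v2=A3 (P8)
bar 6: v0=F3 v1=D4 v2=F4 (P8)
bar 7: v0=E3 v1=E4 v2=G4 (m3)
  R5 @ bar0.0: opens on m3
  R2 @ bar1.0: E4/G4 m3 -> F3/C4 P5 similar
  R4 @ bar1.0: D3/C4 m7 untreated
  R7 @ bar1.0: E4->F3 leap 11st
  R4 @ bar2.0: C3/B3 M7 untreated
  R4 @ bar2.0: C3/B3 M7 untreated
  R7 @ bar2.0: F3->B3 leap 6st
  R2 @ bar3.0: C3/B3 M7 -> E3/E4 P8 similar
  R2 @ bar4.0: E4/G4 m3 -> E3/B3 P5 similar
  R4 @ bar4.0: C3/B3 M7 untreated
  R1 @ bar5.0: E3/B3 P5 -> D3/A3 P5 similar
  R2 @ bar5.0: C3/B3 M7 -> A2/A3 P8 similar
  R4 @ bar5.0: A2/D3 P4 untreated
  R1 @ bar6.0: A2/A3 P8 -> F3/F4 P8 similar
  R8 @ bar6.0: penult P8 not 3rd/6th
  R6 @ bar7.3: closes on m3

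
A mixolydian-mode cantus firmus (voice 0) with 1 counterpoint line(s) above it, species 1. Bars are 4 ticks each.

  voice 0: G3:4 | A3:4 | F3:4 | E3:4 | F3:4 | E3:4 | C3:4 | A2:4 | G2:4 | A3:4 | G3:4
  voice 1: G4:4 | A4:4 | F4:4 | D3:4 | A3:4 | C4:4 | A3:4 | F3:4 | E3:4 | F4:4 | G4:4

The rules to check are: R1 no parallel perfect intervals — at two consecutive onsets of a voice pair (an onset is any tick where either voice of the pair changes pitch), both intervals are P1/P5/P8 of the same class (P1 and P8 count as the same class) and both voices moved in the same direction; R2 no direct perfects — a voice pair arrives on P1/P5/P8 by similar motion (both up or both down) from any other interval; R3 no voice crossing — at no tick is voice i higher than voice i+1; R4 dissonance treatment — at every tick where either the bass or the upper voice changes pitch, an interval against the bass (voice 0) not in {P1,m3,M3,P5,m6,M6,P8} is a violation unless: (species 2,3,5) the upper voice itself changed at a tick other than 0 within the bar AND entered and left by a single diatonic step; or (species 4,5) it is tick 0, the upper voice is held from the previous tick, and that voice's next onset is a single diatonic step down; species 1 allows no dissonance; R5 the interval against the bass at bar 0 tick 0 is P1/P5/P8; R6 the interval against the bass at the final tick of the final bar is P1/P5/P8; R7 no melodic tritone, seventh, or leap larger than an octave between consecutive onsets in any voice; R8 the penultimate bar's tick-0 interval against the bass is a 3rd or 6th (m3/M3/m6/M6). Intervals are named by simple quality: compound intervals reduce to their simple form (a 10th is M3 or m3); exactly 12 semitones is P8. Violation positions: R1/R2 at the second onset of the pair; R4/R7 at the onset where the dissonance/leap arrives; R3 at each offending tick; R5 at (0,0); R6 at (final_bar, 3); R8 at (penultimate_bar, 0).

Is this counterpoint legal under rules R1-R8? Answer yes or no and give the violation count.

No (10 violations)

bar 0: v0=G3 v1=G4 (P8)
bar 1: v0=A3 v1=A4 (P8)
bar 2: v0=F3 v1=F4 (P8)
bar 3: v0=E3 v1=D3 (M2)
bar 4: v0=F3 v1=A3 (M3)
bar 5: v0=E3 v1=C4 (m6)
bar 6: v0=C3 v1=A3 (M6)
bar 7: v0=A2 v1=F3 (m6)
bar 8: v0=G2 v1=E3 (M6)
bar 9: v0=A3 v1=F4 (m6)
bar 10: v0=G3 v1=G4 (P8)
  R1 @ bar1.0: G3/G4 P8 -> A3/A4 P8 similar
  R1 @ bar2.0: A3/A4 P8 -> F3/F4 P8 similar
  R3 @ bar3.0: E3 above D3
  R4 @ bar3.0: E3/D3 M2 untreated
  R7 @ bar3.0: F4->D3 leap 15st
  R3 @ bar3.1: E3 above D3
  R3 @ bar3.2: E3 above D3
  R3 @ bar3.3: E3 above D3
  R7 @ bar9.0: G2->A3 leap 14st
  R7 @ bar9.0: E3->F4 leap 13st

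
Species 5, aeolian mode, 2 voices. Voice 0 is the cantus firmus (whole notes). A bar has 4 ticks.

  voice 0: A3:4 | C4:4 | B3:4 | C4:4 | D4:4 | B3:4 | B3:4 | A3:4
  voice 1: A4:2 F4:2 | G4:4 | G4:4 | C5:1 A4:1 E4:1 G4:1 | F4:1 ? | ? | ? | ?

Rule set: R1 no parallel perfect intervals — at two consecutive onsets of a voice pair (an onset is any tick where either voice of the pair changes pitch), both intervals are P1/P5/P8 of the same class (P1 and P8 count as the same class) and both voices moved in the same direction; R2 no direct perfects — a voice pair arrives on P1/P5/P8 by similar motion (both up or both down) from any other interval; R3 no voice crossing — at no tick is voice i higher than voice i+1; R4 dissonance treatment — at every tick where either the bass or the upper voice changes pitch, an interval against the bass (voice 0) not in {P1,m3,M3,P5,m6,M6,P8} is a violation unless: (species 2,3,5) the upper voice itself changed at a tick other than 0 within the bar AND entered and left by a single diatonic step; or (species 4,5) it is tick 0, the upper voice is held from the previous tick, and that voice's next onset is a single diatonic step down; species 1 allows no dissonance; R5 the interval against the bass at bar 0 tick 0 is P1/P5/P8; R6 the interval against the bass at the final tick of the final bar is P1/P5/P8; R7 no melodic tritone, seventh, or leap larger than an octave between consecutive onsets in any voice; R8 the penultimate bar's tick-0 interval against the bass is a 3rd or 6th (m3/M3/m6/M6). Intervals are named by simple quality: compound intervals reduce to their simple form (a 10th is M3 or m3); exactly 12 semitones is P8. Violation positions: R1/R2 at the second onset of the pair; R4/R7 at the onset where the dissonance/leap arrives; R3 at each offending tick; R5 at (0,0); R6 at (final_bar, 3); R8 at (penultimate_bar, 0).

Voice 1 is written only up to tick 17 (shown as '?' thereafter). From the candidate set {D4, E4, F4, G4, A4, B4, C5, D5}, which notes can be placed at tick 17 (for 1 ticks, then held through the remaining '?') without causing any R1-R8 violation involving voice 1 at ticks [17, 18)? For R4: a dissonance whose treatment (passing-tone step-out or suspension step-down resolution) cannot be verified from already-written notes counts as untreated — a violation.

{A4, D4, D5, F4}

D4: legal
E4: violates R4
F4: legal
G4: violates R4
A4: legal
B4: violates R7
C5: violates R4
D5: legal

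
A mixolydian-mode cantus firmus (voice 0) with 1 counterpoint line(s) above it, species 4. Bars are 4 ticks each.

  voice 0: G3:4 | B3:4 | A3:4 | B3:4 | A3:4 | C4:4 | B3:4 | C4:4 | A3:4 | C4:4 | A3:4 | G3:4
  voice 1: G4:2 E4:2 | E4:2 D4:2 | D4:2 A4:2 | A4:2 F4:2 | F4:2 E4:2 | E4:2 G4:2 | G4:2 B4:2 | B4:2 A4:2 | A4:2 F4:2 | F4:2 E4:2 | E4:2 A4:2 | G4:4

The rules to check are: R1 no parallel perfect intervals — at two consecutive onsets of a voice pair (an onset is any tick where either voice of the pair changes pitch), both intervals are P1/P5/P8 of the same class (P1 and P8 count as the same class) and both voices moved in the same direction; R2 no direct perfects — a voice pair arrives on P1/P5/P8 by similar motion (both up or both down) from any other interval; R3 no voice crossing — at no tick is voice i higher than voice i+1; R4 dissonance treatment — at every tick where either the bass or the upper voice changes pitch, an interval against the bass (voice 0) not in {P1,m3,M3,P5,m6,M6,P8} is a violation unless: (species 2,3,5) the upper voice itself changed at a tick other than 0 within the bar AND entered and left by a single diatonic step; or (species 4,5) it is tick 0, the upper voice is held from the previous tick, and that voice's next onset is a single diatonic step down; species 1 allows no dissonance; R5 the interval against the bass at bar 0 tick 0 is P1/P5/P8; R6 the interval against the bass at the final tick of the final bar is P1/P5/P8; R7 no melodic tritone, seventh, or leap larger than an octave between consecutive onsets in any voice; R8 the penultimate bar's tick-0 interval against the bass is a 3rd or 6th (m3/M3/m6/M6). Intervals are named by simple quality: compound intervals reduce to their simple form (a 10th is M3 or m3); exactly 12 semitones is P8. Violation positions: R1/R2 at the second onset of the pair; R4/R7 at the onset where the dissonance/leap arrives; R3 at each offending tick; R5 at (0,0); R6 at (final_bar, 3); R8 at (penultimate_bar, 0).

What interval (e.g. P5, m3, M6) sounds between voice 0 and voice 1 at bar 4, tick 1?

voice 0=A3 voice 1=F4 -> m6

m6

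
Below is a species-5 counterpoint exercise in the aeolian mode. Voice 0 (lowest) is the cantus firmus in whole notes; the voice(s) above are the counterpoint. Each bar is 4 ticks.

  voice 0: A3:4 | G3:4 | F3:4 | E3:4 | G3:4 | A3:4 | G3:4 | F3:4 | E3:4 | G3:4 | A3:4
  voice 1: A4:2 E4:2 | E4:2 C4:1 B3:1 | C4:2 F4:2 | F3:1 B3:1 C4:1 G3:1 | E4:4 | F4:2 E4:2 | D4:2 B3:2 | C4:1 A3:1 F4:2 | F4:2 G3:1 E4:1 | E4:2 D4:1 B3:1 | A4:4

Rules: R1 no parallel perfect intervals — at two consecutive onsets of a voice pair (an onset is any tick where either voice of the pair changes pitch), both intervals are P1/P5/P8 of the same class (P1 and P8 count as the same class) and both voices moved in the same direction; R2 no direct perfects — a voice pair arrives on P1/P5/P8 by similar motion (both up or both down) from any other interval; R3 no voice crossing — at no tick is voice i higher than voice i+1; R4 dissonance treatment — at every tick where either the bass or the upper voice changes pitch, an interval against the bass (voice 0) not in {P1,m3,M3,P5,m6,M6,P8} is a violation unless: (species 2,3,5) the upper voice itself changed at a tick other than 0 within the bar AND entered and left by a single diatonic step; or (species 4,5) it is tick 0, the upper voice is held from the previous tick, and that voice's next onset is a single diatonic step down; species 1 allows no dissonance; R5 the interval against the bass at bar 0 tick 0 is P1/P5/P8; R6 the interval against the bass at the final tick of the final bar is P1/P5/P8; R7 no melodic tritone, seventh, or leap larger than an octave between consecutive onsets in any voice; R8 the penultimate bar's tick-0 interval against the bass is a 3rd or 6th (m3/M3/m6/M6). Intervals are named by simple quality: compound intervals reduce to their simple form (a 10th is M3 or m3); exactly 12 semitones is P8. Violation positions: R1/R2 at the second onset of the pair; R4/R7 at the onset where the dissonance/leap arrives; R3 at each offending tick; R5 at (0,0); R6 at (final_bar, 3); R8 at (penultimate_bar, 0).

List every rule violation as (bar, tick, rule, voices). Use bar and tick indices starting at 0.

(1, 2, R4, (0, 1))
(3, 0, R4, (0, 1))
(3, 1, R7, (1,))
(6, 0, R1, (0, 1))
(8, 0, R4, (0, 1))
(8, 2, R7, (1,))
(10, 0, R2, (0, 1))
(10, 0, R7, (1,))

bar 0: v0=A3 v1=A4 downbeat P8
bar 1: v0=G3 v1=E4 downbeat M6
bar 2: v0=F3 v1=C4 downbeat P5
bar 3: v0=E3 v1=F3 downbeat m2
bar 4: v0=G3 v1=E4 downbeat M6
bar 5: v0=A3 v1=F4 downbeat m6
bar 6: v0=G3 v1=D4 downbeat P5
bar 7: v0=F3 v1=C4 downbeat P5
bar 8: v0=E3 v1=F4 downbeat m2
bar 9: v0=G3 v1=E4 downbeat M6
bar 10: v0=A3 v1=A4 downbeat P8
  -> R4 @ bar 1 tick 2 v(0, 1): G3/C4 P4 untreated
  -> R4 @ bar 3 tick 0 v(0, 1): E3/F3 m2 untreated
  -> R7 @ bar 3 tick 1 v(1,): F3->B3 leap 6st
  -> R1 @ bar 6 tick 0 v(0, 1): A3/E4 P5 -> G3/D4 P5 similar
  -> R4 @ bar 8 tick 0 v(0, 1): E3/F4 m2 untreated
  -> R7 @ bar 8 tick 2 v(1,): F4->G3 leap 10st
  -> R2 @ bar 10 tick 0 v(0, 1): G3/B3 M3 -> A3/A4 P8 similar
  -> R7 @ bar 10 tick 0 v(1,): B3->A4 leap 10st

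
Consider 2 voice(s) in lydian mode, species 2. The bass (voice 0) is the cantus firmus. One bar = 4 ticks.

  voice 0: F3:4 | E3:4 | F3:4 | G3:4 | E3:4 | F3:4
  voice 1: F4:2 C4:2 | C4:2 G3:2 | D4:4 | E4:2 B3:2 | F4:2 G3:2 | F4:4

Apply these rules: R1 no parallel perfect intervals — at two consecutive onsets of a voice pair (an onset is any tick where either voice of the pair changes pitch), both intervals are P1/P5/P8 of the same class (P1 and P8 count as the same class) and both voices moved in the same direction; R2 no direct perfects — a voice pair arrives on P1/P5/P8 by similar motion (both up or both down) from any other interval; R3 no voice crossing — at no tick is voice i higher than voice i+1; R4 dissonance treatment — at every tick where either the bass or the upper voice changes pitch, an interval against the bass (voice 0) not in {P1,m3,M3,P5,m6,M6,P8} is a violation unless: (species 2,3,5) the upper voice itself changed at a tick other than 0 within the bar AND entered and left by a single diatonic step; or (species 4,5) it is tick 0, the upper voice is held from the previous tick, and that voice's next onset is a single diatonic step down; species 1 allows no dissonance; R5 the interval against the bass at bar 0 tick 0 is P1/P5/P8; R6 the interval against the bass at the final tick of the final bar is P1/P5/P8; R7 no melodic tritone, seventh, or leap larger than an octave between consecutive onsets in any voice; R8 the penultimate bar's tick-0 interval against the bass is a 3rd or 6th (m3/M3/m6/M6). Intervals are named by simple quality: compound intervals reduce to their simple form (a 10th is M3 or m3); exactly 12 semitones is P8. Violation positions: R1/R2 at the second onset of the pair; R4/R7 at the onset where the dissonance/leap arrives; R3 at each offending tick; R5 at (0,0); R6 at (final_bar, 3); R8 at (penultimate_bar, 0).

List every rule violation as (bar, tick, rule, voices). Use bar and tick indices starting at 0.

bar 0: v0=F3 v1=F4 downbeat P8
bar 1: v0=E3 v1=C4 downbeat m6
bar 2: v0=F3 v1=D4 downbeat M6
bar 3: v0=G3 v1=E4 downbeat M6
bar 4: v0=E3 v1=F4 downbeat m2
bar 5: v0=F3 v1=F4 downbeat P8
  -> R4 @ bar 4 tick 0 v(0, 1): E3/F4 m2 untreated
  -> R7 @ bar 4 tick 0 v(1,): B3->F4 leap 6st
  -> R8 @ bar 4 tick 0 v(0, 1): penult m2 not 3rd/6th
  -> R7 @ bar 4 tick 2 v(1,): F4->G3 leap 10st
  -> R2 @ bar 5 tick 0 v(0, 1): E3/G3 m3 -> F3/F4 P8 similar
  -> R7 @ bar 5 tick 0 v(1,): G3->F4 leap 10st

(4, 0, R4, (0, 1))
(4, 0, R7, (1,))
(4, 0, R8, (0, 1))
(4, 2, R7, (1,))
(5, 0, R2, (0, 1))
(5, 0, R7, (1,))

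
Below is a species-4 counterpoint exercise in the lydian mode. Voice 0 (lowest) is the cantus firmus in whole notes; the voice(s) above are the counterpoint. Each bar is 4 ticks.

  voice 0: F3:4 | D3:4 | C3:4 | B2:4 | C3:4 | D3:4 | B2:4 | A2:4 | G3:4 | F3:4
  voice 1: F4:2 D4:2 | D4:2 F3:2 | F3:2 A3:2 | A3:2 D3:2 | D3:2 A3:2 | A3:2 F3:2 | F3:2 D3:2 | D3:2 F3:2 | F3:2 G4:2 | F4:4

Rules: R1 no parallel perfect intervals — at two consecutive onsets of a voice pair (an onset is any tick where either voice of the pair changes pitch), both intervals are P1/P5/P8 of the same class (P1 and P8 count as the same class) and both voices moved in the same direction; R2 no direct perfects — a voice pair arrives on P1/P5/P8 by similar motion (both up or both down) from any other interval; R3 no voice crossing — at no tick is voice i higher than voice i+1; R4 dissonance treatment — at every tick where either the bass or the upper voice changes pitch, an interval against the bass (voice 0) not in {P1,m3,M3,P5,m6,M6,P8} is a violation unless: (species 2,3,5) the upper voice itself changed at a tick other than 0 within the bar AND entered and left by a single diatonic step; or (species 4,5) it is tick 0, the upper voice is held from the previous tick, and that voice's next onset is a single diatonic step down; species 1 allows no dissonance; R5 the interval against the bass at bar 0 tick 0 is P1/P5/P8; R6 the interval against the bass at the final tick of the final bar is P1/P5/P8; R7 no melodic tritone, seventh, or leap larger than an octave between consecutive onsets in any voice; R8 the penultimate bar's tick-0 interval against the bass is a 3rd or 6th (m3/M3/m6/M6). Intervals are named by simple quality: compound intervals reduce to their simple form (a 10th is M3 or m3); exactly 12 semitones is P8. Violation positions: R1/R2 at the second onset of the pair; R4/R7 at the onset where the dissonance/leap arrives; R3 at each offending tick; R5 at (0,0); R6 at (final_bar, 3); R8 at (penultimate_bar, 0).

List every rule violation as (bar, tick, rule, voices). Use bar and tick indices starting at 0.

bar 0: v0=F3 v1=F4 downbeat P8
bar 1: v0=D3 v1=D4 downbeat P8
bar 2: v0=C3 v1=F3 downbeat P4
bar 3: v0=B2 v1=A3 downbeat m7
bar 4: v0=C3 v1=D3 downbeat M2
bar 5: v0=D3 v1=A3 downbeat P5
bar 6: v0=B2 v1=F3 downbeat TT
bar 7: v0=A2 v1=D3 downbeat P4
bar 8: v0=G3 v1=F3 downbeat M2
bar 9: v0=F3 v1=F4 downbeat P8
  -> R4 @ bar 2 tick 0 v(0, 1): C3/F3 P4 untreated
  -> R4 @ bar 3 tick 0 v(0, 1): B2/A3 m7 untreated
  -> R4 @ bar 4 tick 0 v(0, 1): C3/D3 M2 untreated
  -> R4 @ bar 6 tick 0 v(0, 1): B2/F3 TT untreated
  -> R4 @ bar 7 tick 0 v(0, 1): A2/D3 P4 untreated
  -> R3 @ bar 8 tick 0 v(0, 1): G3 above F3
  -> R4 @ bar 8 tick 0 v(0, 1): G3/F3 M2 untreated
  -> R7 @ bar 8 tick 0 v(0,): A2->G3 leap 10st
  -> R8 @ bar 8 tick 0 v(0, 1): penult M2 not 3rd/6th
  -> R3 @ bar 8 tick 1 v(0, 1): G3 above F3
  -> R7 @ bar 8 tick 2 v(1,): F3->G4 leap 14st
  -> R1 @ bar 9 tick 0 v(0, 1): G3/G4 P8 -> F3/F4 P8 similar

(2, 0, R4, (0, 1))
(3, 0, R4, (0, 1))
(4, 0, R4, (0, 1))
(6, 0, R4, (0, 1))
(7, 0, R4, (0, 1))
(8, 0, R3, (0, 1))
(8, 0, R4, (0, 1))
(8, 0, R7, (0,))
(8, 0, R8, (0, 1))
(8, 1, R3, (0, 1))
(8, 2, R7, (1,))
(9, 0, R1, (0, 1))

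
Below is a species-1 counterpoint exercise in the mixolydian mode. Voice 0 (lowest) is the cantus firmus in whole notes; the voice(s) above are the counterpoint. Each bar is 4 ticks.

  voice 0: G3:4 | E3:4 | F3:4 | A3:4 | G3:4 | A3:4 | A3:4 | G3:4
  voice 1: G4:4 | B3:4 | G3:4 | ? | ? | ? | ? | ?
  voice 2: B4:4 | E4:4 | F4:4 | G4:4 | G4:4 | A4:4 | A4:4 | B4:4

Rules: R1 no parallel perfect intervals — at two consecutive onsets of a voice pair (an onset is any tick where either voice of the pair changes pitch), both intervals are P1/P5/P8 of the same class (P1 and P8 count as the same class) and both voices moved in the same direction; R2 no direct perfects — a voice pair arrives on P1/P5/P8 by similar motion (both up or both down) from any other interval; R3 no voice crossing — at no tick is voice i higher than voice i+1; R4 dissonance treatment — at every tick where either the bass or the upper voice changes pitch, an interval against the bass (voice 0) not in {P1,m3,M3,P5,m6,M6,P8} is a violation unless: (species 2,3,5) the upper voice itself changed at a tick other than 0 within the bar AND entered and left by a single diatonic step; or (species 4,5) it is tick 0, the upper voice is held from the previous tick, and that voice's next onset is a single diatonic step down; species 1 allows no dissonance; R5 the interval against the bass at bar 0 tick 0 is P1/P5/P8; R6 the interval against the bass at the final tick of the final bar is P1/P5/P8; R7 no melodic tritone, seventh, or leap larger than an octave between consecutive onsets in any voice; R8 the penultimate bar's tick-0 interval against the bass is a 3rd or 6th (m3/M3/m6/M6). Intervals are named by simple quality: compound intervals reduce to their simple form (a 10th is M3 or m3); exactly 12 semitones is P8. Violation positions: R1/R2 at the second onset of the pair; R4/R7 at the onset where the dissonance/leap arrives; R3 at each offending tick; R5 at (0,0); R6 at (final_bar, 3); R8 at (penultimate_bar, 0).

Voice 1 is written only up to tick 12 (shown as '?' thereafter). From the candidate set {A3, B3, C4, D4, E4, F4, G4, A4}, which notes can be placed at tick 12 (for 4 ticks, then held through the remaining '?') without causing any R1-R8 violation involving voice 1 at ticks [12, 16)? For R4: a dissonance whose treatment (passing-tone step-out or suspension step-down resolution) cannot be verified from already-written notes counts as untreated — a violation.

A3: violates R2
B3: violates R4
C4: violates R2
D4: violates R4
E4: violates R2
F4: violates R7
G4: violates R2,R4
A4: violates R2,R3,R7

{}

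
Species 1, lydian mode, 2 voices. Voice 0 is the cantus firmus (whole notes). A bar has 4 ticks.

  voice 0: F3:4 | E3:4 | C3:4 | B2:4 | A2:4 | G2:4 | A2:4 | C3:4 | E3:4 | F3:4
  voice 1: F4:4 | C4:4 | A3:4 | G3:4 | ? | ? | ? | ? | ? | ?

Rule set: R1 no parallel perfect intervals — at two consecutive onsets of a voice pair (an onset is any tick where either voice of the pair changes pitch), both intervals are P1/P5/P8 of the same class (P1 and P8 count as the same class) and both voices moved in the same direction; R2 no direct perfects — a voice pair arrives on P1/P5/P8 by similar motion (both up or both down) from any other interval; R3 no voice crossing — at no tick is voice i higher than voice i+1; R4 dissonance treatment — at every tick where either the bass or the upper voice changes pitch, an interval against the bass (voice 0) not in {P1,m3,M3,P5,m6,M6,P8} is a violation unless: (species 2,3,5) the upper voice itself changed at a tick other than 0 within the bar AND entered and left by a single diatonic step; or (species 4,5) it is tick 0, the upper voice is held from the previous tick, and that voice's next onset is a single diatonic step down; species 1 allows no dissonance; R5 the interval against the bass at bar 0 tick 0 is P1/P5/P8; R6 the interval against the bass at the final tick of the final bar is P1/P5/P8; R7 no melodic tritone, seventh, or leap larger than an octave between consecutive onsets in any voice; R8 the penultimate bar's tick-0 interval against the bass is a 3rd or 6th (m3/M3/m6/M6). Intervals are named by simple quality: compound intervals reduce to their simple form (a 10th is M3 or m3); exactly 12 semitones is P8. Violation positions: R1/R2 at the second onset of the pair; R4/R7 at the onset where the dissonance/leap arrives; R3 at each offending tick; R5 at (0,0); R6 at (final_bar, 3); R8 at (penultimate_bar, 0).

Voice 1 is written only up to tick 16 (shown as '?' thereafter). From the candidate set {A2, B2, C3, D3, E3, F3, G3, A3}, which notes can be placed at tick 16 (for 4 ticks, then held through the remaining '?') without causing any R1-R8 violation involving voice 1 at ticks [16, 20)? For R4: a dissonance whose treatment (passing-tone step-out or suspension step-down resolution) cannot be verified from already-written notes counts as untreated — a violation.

A2: violates R2,R7
B2: violates R4
C3: legal
D3: violates R4
E3: violates R2
F3: legal
G3: violates R4
A3: legal

{A3, C3, F3}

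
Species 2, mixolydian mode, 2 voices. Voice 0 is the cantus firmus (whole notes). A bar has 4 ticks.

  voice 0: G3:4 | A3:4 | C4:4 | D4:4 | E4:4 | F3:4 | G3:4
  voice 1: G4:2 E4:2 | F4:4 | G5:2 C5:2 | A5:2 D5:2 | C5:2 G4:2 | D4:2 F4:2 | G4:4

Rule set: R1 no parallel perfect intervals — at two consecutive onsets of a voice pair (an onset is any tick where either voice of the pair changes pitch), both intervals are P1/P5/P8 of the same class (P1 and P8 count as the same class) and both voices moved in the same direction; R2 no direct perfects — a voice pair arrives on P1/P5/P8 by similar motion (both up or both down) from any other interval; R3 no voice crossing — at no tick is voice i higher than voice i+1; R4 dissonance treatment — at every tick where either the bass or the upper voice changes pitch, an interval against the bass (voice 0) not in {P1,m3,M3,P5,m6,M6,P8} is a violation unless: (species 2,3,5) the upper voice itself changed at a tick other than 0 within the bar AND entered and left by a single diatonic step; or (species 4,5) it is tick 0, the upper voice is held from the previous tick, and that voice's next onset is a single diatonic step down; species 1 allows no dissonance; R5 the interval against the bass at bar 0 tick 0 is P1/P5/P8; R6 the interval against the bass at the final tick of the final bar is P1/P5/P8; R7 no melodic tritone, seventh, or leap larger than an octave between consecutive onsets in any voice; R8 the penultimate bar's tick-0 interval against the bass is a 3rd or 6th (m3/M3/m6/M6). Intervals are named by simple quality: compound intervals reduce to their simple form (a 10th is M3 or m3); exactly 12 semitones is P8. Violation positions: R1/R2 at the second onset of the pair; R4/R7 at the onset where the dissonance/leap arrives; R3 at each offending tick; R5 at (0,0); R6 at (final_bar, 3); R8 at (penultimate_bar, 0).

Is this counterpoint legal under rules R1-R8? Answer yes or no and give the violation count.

bar 0: v0=G3 v1=G4 (P8)
bar 1: v0=A3 v1=F4 (m6)
bar 2: v0=C4 v1=G5 (P5)
bar 3: v0=D4 v1=A5 (P5)
bar 4: v0=E4 v1=C5 (m6)
bar 5: v0=F3 v1=D4 (M6)
bar 6: v0=G3 v1=G4 (P8)
  R2 @ bar2.0: A3/F4 m6 -> C4/G5 P5 similar
  R7 @ bar2.0: F4->G5 leap 14st
  R2 @ bar3.0: C4/C5 P8 -> D4/A5 P5 similar
  R7 @ bar5.0: E4->F3 leap 11st
  R1 @ bar6.0: F3/F4 P8 -> G3/G4 P8 similar

No (5 violations)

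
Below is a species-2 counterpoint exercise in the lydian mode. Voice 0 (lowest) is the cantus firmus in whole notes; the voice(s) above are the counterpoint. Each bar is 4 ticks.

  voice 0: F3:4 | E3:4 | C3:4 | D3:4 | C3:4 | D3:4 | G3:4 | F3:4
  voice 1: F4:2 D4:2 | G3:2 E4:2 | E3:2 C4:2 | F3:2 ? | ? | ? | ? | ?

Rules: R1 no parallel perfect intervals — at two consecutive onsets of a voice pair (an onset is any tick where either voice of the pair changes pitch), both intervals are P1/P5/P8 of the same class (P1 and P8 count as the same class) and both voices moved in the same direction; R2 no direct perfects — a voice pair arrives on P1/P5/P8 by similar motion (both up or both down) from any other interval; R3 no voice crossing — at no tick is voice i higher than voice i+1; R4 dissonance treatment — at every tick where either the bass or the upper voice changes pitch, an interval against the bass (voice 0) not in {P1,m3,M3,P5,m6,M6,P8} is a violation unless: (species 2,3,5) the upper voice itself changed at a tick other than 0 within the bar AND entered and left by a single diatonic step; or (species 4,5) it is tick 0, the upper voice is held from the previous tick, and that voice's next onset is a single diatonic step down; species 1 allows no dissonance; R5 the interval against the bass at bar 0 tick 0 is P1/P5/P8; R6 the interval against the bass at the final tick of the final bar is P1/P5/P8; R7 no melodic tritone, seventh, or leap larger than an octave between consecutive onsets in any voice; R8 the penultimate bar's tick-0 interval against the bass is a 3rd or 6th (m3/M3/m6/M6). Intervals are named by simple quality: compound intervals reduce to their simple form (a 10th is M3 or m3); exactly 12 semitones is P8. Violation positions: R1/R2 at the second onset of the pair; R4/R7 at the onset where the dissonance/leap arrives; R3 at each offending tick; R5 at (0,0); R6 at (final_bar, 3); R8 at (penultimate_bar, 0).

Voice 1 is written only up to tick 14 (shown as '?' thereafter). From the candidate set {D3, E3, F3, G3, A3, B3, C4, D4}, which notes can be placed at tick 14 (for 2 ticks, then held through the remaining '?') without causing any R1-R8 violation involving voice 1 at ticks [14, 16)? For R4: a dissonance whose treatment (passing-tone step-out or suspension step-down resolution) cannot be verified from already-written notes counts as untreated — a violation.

D3: legal
E3: violates R4
F3: legal
G3: violates R4
A3: legal
B3: violates R7
C4: violates R4
D4: legal

{A3, D3, D4, F3}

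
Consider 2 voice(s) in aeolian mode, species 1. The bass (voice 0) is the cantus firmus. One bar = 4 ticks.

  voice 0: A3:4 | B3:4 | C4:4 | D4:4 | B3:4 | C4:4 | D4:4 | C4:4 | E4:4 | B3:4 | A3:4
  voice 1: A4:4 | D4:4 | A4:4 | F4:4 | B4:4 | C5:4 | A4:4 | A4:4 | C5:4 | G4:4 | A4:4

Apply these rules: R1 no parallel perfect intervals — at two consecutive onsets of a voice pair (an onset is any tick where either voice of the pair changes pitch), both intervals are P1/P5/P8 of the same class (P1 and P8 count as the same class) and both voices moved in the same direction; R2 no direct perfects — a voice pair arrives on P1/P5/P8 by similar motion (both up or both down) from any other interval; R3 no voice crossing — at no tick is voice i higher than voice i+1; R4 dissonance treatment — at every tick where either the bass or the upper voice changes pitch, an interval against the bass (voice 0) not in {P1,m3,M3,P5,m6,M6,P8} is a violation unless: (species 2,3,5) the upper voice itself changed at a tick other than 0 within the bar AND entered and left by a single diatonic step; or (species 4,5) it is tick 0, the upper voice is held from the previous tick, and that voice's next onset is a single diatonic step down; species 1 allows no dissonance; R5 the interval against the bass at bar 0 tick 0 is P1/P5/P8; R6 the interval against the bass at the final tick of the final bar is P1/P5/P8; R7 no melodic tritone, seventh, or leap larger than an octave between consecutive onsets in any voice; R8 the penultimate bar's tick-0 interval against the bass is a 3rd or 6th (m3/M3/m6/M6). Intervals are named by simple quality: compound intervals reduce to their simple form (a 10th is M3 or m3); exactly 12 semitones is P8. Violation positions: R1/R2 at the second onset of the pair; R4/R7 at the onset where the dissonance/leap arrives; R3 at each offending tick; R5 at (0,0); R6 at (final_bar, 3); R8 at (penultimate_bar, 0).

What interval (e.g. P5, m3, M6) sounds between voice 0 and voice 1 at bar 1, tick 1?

voice 0=B3 voice 1=D4 -> m3

m3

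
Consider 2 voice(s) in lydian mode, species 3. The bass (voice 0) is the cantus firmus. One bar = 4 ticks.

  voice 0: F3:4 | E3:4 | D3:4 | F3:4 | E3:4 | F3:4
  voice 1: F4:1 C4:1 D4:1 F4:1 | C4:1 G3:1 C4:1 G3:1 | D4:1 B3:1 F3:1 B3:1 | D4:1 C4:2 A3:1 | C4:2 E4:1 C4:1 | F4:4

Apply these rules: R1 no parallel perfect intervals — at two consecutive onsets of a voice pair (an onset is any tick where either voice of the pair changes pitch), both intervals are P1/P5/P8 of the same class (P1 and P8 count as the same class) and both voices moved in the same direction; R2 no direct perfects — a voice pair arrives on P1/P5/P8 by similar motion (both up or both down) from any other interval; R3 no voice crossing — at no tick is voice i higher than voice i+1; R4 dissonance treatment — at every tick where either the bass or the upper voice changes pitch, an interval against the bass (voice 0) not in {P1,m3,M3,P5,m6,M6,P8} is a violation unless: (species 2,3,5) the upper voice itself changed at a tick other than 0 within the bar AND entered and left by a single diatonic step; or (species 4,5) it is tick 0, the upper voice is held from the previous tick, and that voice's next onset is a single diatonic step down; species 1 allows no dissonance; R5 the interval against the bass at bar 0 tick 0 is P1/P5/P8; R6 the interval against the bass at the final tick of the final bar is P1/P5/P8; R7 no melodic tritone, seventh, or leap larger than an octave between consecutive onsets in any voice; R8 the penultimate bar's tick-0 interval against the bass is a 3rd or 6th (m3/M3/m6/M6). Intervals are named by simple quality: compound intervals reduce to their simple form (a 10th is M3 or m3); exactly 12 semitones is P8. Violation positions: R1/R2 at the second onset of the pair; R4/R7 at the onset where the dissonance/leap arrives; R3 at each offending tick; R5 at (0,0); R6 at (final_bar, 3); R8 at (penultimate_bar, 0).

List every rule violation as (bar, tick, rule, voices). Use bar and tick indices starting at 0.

(2, 2, R7, (1,))
(2, 3, R7, (1,))
(5, 0, R2, (0, 1))

bar 0: v0=F3 v1=F4 downbeat P8
bar 1: v0=E3 v1=C4 downbeat m6
bar 2: v0=D3 v1=D4 downbeat P8
bar 3: v0=F3 v1=D4 downbeat M6
bar 4: v0=E3 v1=C4 downbeat m6
bar 5: v0=F3 v1=F4 downbeat P8
  -> R7 @ bar 2 tick 2 v(1,): B3->F3 leap 6st
  -> R7 @ bar 2 tick 3 v(1,): F3->B3 leap 6st
  -> R2 @ bar 5 tick 0 v(0, 1): E3/C4 m6 -> F3/F4 P8 similar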